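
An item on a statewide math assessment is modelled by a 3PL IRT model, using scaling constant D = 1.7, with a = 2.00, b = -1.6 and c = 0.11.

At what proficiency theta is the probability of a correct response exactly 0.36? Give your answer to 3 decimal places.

-1.876

P(theta) = c + (1 − c) · 1 / (1 + exp(−D·a(theta − b)))
Remove guessing floor: (0.36 − 0.11)/(1 − 0.11) = 0.2809
logit = ln(0.2809/0.7191) = -0.9400
theta = b + logit/(1.7·a) = -1.6 + (-0.9400)/3.4000 = -1.8765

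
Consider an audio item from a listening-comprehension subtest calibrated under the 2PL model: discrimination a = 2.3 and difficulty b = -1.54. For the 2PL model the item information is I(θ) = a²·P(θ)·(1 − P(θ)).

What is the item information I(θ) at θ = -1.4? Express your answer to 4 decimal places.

1.2888

P = 1/(1+e^{-0.3220}) = 0.5798
P(1−P) = 0.5798 × 0.4202 = 0.2436
I = a² × P(1−P) = 2.3² × 0.2436 = 1.28880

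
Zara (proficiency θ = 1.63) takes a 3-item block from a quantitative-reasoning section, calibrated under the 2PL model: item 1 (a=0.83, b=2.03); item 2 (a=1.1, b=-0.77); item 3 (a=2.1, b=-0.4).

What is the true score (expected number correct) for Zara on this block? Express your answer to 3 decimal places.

2.337

P(θ) = 1 / (1 + exp(−a(θ − b)))
P_1 = 1/(1+e^{0.3320}) = 0.4178
P_2 = 1/(1+e^{-2.6400}) = 0.9334
P_3 = 1/(1+e^{-4.2630}) = 0.9861
E[score] = 0.4178 + 0.9334 + 0.9861 = 2.3373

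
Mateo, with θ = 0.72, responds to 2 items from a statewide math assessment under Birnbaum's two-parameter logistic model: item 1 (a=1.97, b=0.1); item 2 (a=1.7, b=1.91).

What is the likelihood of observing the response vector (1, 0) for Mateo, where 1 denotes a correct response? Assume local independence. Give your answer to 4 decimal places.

P(θ) = 1 / (1 + exp(−a(θ − b)))
P_1 = 1/(1+e^{-1.2214}) = 0.7723
P_2 = 1/(1+e^{2.0230}) = 0.1168
L = P_1 × (1−P_2) = 0.7723 × 0.8832 = 0.68210

0.6821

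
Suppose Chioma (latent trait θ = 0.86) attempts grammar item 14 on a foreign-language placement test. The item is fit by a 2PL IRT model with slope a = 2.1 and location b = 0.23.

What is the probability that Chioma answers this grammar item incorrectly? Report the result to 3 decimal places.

P(θ) = 1 / (1 + exp(−a(θ − b)))
Exponent: 2.1 × (0.86 − 0.23) = 1.3230
1/(1 + e^{-1.3230}) = 0.7897
P(incorrect) = 1 − 0.7897 = 0.2103

0.210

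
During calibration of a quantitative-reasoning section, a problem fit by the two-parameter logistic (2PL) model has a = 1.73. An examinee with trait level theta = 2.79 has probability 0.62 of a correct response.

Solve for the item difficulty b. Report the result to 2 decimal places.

P(theta) = 1 / (1 + exp(−a(theta − b)))
logit(0.62) = ln(0.62/0.38) = 0.4895
b = theta − logit/(a) = 2.79 − 0.4895/1.7300 = 2.5070

2.51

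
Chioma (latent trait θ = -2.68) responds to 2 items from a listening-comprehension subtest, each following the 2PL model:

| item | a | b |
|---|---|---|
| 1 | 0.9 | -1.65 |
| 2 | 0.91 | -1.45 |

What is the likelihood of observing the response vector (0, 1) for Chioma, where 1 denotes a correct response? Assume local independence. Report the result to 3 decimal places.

0.176

P(θ) = 1 / (1 + exp(−a(θ − b)))
P_1 = 1/(1+e^{0.9270}) = 0.2835
P_2 = 1/(1+e^{1.1193}) = 0.2461
L = (1−P_1) × P_2 = 0.7165 × 0.2461 = 0.17635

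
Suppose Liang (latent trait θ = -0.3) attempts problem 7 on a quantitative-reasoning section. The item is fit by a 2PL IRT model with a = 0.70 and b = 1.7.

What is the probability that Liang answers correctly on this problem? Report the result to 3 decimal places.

P(θ) = 1 / (1 + exp(−a(θ − b)))
Exponent: 0.70 × (-0.3 − 1.7) = -1.4000
1/(1 + e^{1.4000}) = 0.1978

0.198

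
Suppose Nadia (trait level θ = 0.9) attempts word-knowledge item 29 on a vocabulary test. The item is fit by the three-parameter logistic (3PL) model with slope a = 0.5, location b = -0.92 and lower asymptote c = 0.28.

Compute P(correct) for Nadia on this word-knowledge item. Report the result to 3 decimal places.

0.793

P(θ) = c + (1 − c) · 1 / (1 + exp(−a(θ − b)))
Exponent: 0.5 × (0.9 − (-0.92)) = 0.9100
1/(1 + e^{-0.9100}) = 0.7130
P = 0.28 + 0.72 × 0.7130 = 0.7934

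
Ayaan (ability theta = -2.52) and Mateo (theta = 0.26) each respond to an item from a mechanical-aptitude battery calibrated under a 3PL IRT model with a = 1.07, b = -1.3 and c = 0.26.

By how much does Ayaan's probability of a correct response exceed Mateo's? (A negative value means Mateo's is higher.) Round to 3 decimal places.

P(theta) = c + (1 − c) · 1 / (1 + exp(−a(theta − b)))
P(Ayaan) = 0.4178  [exponent -1.3054]
P(Mateo) = 0.8827  [exponent 1.6692]
Difference = 0.4178 − 0.8827 = -0.4649

-0.465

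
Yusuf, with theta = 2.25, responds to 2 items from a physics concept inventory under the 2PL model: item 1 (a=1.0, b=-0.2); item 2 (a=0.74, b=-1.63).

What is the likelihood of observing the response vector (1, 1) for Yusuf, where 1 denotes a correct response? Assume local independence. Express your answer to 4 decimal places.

P(theta) = 1 / (1 + exp(−a(theta − b)))
P_1 = 1/(1+e^{-2.4500}) = 0.9206
P_2 = 1/(1+e^{-2.8712}) = 0.9464
L = P_1 × P_2 = 0.9206 × 0.9464 = 0.87122

0.8712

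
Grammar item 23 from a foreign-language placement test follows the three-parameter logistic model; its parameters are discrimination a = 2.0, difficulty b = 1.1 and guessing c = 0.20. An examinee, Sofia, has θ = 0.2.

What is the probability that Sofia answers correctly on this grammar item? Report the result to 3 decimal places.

P(θ) = c + (1 − c) · 1 / (1 + exp(−a(θ − b)))
Exponent: 2.0 × (0.2 − 1.1) = -1.8000
1/(1 + e^{1.8000}) = 0.1419
P = 0.20 + 0.80 × 0.1419 = 0.3135

0.313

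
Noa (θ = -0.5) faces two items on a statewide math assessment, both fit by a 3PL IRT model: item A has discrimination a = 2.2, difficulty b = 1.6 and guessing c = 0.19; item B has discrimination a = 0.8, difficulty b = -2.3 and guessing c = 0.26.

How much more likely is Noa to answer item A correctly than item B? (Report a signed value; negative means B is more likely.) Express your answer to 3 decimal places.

-0.660

P(θ) = c + (1 − c) · 1 / (1 + exp(−a(θ − b)))
P_A = 0.1979
P_B = 0.8583
P_A − P_B = -0.6604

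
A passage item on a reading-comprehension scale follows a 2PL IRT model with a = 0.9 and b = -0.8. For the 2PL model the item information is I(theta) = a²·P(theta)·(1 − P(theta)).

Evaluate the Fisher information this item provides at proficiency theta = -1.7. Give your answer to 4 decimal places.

P = 1/(1+e^{0.8100}) = 0.3079
P(1−P) = 0.3079 × 0.6921 = 0.2131
I = a² × P(1−P) = 0.9² × 0.2131 = 0.17261

0.1726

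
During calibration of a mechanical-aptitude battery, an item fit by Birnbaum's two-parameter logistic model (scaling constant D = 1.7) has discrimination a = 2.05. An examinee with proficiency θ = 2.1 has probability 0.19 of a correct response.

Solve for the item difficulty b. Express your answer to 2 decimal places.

2.52

P(θ) = 1 / (1 + exp(−D·a(θ − b)))
logit(0.19) = ln(0.19/0.81) = -1.4500
b = θ − logit/(1.7·a) = 2.1 − (-1.4500)/3.4850 = 2.5161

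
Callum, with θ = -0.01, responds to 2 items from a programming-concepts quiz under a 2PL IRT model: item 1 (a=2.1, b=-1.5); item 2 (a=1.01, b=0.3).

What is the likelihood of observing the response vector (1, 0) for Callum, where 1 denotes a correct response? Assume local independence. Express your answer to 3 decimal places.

0.553

P(θ) = 1 / (1 + exp(−a(θ − b)))
P_1 = 1/(1+e^{-3.1290}) = 0.9581
P_2 = 1/(1+e^{0.3131}) = 0.4224
L = P_1 × (1−P_2) = 0.9581 × 0.5776 = 0.55342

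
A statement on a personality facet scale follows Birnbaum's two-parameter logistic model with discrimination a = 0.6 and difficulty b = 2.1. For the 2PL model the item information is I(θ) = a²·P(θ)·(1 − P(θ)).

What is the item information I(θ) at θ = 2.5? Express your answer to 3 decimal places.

P = 1/(1+e^{-0.2400}) = 0.5597
P(1−P) = 0.5597 × 0.4403 = 0.2464
I = a² × P(1−P) = 0.6² × 0.2464 = 0.08872

0.089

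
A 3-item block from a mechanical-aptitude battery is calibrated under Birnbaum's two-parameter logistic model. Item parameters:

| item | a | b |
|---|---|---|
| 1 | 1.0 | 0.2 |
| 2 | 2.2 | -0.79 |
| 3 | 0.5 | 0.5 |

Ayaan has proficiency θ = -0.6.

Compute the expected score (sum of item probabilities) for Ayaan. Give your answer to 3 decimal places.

P(θ) = 1 / (1 + exp(−a(θ − b)))
P_1 = 1/(1+e^{0.8000}) = 0.3100
P_2 = 1/(1+e^{-0.4180}) = 0.6030
P_3 = 1/(1+e^{0.5500}) = 0.3659
E[score] = 0.3100 + 0.6030 + 0.3659 = 1.2789

1.279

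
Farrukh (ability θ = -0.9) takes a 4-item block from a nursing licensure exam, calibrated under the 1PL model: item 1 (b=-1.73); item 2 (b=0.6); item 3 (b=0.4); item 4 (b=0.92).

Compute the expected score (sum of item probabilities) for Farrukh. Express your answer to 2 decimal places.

1.23

P(θ) = 1 / (1 + exp(−(θ − b)))
P_1 = 1/(1+e^{-0.8300}) = 0.6964
P_2 = 1/(1+e^{1.5000}) = 0.1824
P_3 = 1/(1+e^{1.3000}) = 0.2142
P_4 = 1/(1+e^{1.8200}) = 0.1394
E[score] = 0.6964 + 0.1824 + 0.2142 + 0.1394 = 1.2324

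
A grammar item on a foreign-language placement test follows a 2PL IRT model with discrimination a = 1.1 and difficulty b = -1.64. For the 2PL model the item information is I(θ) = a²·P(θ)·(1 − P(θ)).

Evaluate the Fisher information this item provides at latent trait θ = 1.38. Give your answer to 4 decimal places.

0.0407

P = 1/(1+e^{-3.3220}) = 0.9652
P(1−P) = 0.9652 × 0.0348 = 0.0336
I = a² × P(1−P) = 1.1² × 0.0336 = 0.04067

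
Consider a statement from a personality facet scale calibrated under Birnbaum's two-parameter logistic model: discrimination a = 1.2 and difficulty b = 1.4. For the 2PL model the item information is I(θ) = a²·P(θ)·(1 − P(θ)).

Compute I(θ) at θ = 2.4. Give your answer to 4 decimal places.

0.2562

P = 1/(1+e^{-1.2000}) = 0.7685
P(1−P) = 0.7685 × 0.2315 = 0.1779
I = a² × P(1−P) = 1.2² × 0.1779 = 0.25617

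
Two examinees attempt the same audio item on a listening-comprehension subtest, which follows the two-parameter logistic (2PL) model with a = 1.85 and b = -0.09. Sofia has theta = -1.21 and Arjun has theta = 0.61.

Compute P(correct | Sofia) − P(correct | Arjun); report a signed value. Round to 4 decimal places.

P(theta) = 1 / (1 + exp(−a(theta − b)))
P(Sofia) = 0.1118  [exponent -2.0720]
P(Arjun) = 0.7850  [exponent 1.2950]
Difference = 0.1118 − 0.7850 = -0.6731

-0.6731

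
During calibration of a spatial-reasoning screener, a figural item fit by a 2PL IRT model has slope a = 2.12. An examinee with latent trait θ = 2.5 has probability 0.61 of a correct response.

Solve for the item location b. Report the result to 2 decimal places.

P(θ) = 1 / (1 + exp(−a(θ − b)))
logit(0.61) = ln(0.61/0.39) = 0.4473
b = θ − logit/(a) = 2.5 − 0.4473/2.1200 = 2.2890

2.29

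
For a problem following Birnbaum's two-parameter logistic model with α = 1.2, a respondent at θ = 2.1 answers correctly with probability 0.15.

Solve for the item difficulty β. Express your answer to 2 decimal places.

3.55

P(θ) = 1 / (1 + exp(−α(θ − β)))
logit(0.15) = ln(0.15/0.85) = -1.7346
β = θ − logit/(α) = 2.1 − (-1.7346)/1.2000 = 3.5455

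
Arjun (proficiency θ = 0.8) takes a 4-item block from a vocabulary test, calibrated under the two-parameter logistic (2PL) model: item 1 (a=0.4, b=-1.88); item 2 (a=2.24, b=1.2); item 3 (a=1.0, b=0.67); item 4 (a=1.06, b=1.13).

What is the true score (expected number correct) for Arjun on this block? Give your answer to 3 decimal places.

P(θ) = 1 / (1 + exp(−a(θ − b)))
P_1 = 1/(1+e^{-1.0720}) = 0.7450
P_2 = 1/(1+e^{0.8960}) = 0.2899
P_3 = 1/(1+e^{-0.1300}) = 0.5325
P_4 = 1/(1+e^{0.3498}) = 0.4134
E[score] = 0.7450 + 0.2899 + 0.5325 + 0.4134 = 1.9807

1.981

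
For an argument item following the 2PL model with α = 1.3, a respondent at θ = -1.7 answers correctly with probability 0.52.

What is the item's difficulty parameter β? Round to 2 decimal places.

-1.76

P(θ) = 1 / (1 + exp(−α(θ − β)))
logit(0.52) = ln(0.52/0.48) = 0.0800
β = θ − logit/(α) = -1.7 − 0.0800/1.3000 = -1.7616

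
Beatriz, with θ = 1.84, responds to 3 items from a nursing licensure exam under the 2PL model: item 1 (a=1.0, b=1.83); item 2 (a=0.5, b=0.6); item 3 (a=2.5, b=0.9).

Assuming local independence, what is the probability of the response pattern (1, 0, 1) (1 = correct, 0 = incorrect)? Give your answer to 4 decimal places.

P(θ) = 1 / (1 + exp(−a(θ − b)))
P_1 = 1/(1+e^{-0.0100}) = 0.5025
P_2 = 1/(1+e^{-0.6200}) = 0.6502
P_3 = 1/(1+e^{-2.3500}) = 0.9129
L = P_1 × (1−P_2) × P_3 = 0.5025 × 0.3498 × 0.9129 = 0.16046

0.1605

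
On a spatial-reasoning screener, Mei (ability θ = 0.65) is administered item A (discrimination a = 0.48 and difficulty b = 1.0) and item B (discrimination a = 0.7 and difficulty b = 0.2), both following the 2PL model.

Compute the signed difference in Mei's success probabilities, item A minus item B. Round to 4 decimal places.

-0.1200

P(θ) = 1 / (1 + exp(−a(θ − b)))
P_A = 0.4581
P_B = 0.5781
P_A − P_B = -0.1200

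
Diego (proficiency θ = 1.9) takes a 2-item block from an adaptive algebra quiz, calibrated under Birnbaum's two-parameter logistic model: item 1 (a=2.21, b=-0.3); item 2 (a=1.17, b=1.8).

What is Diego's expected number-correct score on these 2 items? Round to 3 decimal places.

P(θ) = 1 / (1 + exp(−a(θ − b)))
P_1 = 1/(1+e^{-4.8620}) = 0.9923
P_2 = 1/(1+e^{-0.1170}) = 0.5292
E[score] = 0.9923 + 0.5292 = 1.5215

1.522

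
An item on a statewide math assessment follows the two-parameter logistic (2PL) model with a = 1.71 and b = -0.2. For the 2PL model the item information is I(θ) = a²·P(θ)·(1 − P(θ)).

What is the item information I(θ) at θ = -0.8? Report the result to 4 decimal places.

0.5680

P = 1/(1+e^{1.0260}) = 0.2639
P(1−P) = 0.2639 × 0.7361 = 0.1942
I = a² × P(1−P) = 1.71² × 0.1942 = 0.56797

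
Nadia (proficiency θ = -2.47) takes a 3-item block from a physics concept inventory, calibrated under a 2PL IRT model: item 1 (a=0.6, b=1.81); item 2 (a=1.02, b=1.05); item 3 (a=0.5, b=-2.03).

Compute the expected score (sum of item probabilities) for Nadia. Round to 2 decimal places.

P(θ) = 1 / (1 + exp(−a(θ − b)))
P_1 = 1/(1+e^{2.5680}) = 0.0712
P_2 = 1/(1+e^{3.5904}) = 0.0268
P_3 = 1/(1+e^{0.2200}) = 0.4452
E[score] = 0.0712 + 0.0268 + 0.4452 = 0.5433

0.54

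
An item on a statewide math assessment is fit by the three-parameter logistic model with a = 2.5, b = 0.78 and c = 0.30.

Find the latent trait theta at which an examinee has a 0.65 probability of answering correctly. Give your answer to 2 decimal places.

P(theta) = c + (1 − c) · 1 / (1 + exp(−a(theta − b)))
Remove guessing floor: (0.65 − 0.30)/(1 − 0.30) = 0.5000
logit = ln(0.5000/0.5000) = 0.0000
theta = b + logit/(a) = 0.78 + 0.0000/2.5000 = 0.7800

0.78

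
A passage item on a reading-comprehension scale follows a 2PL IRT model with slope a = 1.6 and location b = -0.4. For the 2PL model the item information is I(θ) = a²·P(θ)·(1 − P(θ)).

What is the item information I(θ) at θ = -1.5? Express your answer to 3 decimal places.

0.321

P = 1/(1+e^{1.7600}) = 0.1468
P(1−P) = 0.1468 × 0.8532 = 0.1252
I = a² × P(1−P) = 1.6² × 0.1252 = 0.32062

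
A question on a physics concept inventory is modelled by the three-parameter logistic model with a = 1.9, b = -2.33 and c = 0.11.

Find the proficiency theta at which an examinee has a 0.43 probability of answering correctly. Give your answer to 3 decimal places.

P(theta) = c + (1 − c) · 1 / (1 + exp(−a(theta − b)))
Remove guessing floor: (0.43 − 0.11)/(1 − 0.11) = 0.3596
logit = ln(0.3596/0.6404) = -0.5773
theta = b + logit/(a) = -2.33 + (-0.5773)/1.9000 = -2.6339

-2.634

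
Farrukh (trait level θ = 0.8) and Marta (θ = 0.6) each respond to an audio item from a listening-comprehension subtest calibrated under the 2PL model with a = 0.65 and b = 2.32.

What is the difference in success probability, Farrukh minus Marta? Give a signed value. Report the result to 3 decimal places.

0.025

P(θ) = 1 / (1 + exp(−a(θ − b)))
P(Farrukh) = 0.2713  [exponent -0.9880]
P(Marta) = 0.2464  [exponent -1.1180]
Difference = 0.2713 − 0.2464 = 0.0249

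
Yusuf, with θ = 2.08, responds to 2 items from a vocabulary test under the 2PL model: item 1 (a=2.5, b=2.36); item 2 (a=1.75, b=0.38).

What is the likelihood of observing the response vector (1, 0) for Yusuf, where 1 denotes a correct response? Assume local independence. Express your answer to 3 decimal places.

0.016

P(θ) = 1 / (1 + exp(−a(θ − b)))
P_1 = 1/(1+e^{0.7000}) = 0.3318
P_2 = 1/(1+e^{-2.9750}) = 0.9514
L = P_1 × (1−P_2) = 0.3318 × 0.0486 = 0.01612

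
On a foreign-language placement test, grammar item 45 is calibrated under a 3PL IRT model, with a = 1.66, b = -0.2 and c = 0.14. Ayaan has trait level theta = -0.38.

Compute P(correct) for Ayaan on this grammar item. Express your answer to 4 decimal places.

0.5062

P(theta) = c + (1 − c) · 1 / (1 + exp(−a(theta − b)))
Exponent: 1.66 × (-0.38 − (-0.2)) = -0.2988
1/(1 + e^{0.2988}) = 0.4259
P = 0.14 + 0.86 × 0.4259 = 0.5062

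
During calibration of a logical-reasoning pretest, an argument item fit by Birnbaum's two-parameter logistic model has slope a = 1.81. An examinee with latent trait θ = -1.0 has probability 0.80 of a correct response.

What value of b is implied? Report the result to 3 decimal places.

-1.766

P(θ) = 1 / (1 + exp(−a(θ − b)))
logit(0.80) = ln(0.80/0.20) = 1.3863
b = θ − logit/(a) = -1.0 − 1.3863/1.8100 = -1.7659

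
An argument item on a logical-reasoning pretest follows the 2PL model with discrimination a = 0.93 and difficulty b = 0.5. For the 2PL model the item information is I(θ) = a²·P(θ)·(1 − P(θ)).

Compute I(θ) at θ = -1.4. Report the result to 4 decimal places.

P = 1/(1+e^{1.7670}) = 0.1459
P(1−P) = 0.1459 × 0.8541 = 0.1246
I = a² × P(1−P) = 0.93² × 0.1246 = 0.10779

0.1078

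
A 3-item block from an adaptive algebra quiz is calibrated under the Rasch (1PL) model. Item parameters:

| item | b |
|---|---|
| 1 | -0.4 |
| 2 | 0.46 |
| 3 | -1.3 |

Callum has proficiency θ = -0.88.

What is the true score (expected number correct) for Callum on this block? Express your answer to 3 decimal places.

P(θ) = 1 / (1 + exp(−(θ − b)))
P_1 = 1/(1+e^{0.4800}) = 0.3823
P_2 = 1/(1+e^{1.3400}) = 0.2075
P_3 = 1/(1+e^{-0.4200}) = 0.6035
E[score] = 0.3823 + 0.2075 + 0.6035 = 1.1932

1.193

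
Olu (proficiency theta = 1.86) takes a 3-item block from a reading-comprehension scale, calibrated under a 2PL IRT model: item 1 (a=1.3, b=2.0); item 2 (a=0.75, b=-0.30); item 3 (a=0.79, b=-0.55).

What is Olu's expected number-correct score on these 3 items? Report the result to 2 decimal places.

P(theta) = 1 / (1 + exp(−a(theta − b)))
P_1 = 1/(1+e^{0.1820}) = 0.4546
P_2 = 1/(1+e^{-1.6200}) = 0.8348
P_3 = 1/(1+e^{-1.9039}) = 0.8703
E[score] = 0.4546 + 0.8348 + 0.8703 = 2.1598

2.16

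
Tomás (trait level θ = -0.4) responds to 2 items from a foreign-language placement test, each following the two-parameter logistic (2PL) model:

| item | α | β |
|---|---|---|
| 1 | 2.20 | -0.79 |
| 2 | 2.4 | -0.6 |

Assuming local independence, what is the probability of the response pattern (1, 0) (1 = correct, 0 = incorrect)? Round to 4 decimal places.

P(θ) = 1 / (1 + exp(−α(θ − β)))
P_1 = 1/(1+e^{-0.8580}) = 0.7022
P_2 = 1/(1+e^{-0.4800}) = 0.6177
L = P_1 × (1−P_2) = 0.7022 × 0.3823 = 0.26843

0.2684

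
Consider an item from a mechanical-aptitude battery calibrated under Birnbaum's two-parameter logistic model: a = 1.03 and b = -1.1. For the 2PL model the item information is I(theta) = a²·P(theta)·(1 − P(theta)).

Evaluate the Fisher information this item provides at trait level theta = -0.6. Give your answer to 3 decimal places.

P = 1/(1+e^{-0.5150}) = 0.6260
P(1−P) = 0.6260 × 0.3740 = 0.2341
I = a² × P(1−P) = 1.03² × 0.2341 = 0.24839

0.248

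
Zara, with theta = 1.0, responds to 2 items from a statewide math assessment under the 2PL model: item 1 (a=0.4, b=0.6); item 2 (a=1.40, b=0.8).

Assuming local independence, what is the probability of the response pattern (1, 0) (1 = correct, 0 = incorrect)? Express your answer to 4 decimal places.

0.2324

P(theta) = 1 / (1 + exp(−a(theta − b)))
P_1 = 1/(1+e^{-0.1600}) = 0.5399
P_2 = 1/(1+e^{-0.2800}) = 0.5695
L = P_1 × (1−P_2) = 0.5399 × 0.4305 = 0.23241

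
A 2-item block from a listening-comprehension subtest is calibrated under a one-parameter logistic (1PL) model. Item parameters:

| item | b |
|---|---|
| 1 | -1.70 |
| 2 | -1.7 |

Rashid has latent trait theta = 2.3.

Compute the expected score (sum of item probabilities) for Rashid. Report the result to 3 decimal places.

1.964

P(theta) = 1 / (1 + exp(−(theta − b)))
P_1 = 1/(1+e^{-4.0000}) = 0.9820
P_2 = 1/(1+e^{-4.0000}) = 0.9820
E[score] = 0.9820 + 0.9820 = 1.9640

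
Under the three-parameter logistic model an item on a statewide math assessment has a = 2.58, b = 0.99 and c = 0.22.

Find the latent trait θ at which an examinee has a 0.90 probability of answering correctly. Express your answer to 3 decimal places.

P(θ) = c + (1 − c) · 1 / (1 + exp(−a(θ − b)))
Remove guessing floor: (0.90 − 0.22)/(1 − 0.22) = 0.8718
logit = ln(0.8718/0.1282) = 1.9169
θ = b + logit/(a) = 0.99 + 1.9169/2.5800 = 1.7330

1.733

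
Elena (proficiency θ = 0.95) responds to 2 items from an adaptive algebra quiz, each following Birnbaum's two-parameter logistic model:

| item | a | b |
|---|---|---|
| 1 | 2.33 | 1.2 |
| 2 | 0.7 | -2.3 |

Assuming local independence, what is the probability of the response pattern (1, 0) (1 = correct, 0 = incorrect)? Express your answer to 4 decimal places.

0.0334

P(θ) = 1 / (1 + exp(−a(θ − b)))
P_1 = 1/(1+e^{0.5825}) = 0.3584
P_2 = 1/(1+e^{-2.2750}) = 0.9068
L = P_1 × (1−P_2) = 0.3584 × 0.0932 = 0.03340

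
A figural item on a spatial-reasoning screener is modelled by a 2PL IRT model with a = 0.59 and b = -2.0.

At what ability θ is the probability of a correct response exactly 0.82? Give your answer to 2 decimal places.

P(θ) = 1 / (1 + exp(−a(θ − b)))
logit = ln(0.8200/0.1800) = 1.5163
θ = b + logit/(a) = -2.0 + 1.5163/0.5900 = 0.5701

0.57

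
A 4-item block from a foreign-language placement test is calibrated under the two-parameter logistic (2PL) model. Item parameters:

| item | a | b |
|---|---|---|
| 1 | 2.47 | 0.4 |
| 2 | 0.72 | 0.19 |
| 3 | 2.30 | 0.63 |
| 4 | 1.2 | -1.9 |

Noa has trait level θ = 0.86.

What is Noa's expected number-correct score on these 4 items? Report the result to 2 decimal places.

P(θ) = 1 / (1 + exp(−a(θ − b)))
P_1 = 1/(1+e^{-1.1362}) = 0.7570
P_2 = 1/(1+e^{-0.4824}) = 0.6183
P_3 = 1/(1+e^{-0.5290}) = 0.6292
P_4 = 1/(1+e^{-3.3120}) = 0.9648
E[score] = 0.7570 + 0.6183 + 0.6292 + 0.9648 = 2.9694

2.97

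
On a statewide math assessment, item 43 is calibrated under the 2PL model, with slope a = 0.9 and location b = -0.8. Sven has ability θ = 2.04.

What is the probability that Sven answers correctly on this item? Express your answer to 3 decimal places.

0.928

P(θ) = 1 / (1 + exp(−a(θ − b)))
Exponent: 0.9 × (2.04 − (-0.8)) = 2.5560
1/(1 + e^{-2.5560}) = 0.9280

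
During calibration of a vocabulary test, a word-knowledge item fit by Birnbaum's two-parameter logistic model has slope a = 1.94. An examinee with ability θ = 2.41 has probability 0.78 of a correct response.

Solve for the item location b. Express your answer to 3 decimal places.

P(θ) = 1 / (1 + exp(−a(θ − b)))
logit(0.78) = ln(0.78/0.22) = 1.2657
b = θ − logit/(a) = 2.41 − 1.2657/1.9400 = 1.7576

1.758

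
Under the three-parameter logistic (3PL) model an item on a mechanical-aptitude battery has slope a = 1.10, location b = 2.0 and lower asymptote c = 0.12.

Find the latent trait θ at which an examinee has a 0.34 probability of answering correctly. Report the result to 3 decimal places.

P(θ) = c + (1 − c) · 1 / (1 + exp(−a(θ − b)))
Remove guessing floor: (0.34 − 0.12)/(1 − 0.12) = 0.2500
logit = ln(0.2500/0.7500) = -1.0986
θ = b + logit/(a) = 2.0 + (-1.0986)/1.1000 = 1.0013

1.001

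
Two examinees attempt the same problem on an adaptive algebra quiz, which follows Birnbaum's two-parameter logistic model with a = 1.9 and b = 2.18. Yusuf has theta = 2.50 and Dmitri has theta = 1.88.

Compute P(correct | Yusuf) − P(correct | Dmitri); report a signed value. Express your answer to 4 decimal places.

0.2862

P(theta) = 1 / (1 + exp(−a(theta − b)))
P(Yusuf) = 0.6475  [exponent 0.6080]
P(Dmitri) = 0.3612  [exponent -0.5700]
Difference = 0.6475 − 0.3612 = 0.2862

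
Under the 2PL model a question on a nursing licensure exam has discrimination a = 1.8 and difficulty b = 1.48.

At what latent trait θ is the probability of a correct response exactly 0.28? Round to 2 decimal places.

0.96

P(θ) = 1 / (1 + exp(−a(θ − b)))
logit = ln(0.2800/0.7200) = -0.9445
θ = b + logit/(a) = 1.48 + (-0.9445)/1.8000 = 0.9553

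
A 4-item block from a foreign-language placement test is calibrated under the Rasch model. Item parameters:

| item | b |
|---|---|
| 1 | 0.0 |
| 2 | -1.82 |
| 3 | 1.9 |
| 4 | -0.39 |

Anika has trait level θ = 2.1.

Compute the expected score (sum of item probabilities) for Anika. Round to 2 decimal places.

3.34

P(θ) = 1 / (1 + exp(−(θ − b)))
P_1 = 1/(1+e^{-2.1000}) = 0.8909
P_2 = 1/(1+e^{-3.9200}) = 0.9805
P_3 = 1/(1+e^{-0.2000}) = 0.5498
P_4 = 1/(1+e^{-2.4900}) = 0.9234
E[score] = 0.8909 + 0.9805 + 0.5498 + 0.9234 = 3.3447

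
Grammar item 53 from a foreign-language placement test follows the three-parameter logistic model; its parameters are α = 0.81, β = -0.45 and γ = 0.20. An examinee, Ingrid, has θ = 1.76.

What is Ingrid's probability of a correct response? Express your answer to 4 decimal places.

0.8856

P(θ) = γ + (1 − γ) · 1 / (1 + exp(−α(θ − β)))
Exponent: 0.81 × (1.76 − (-0.45)) = 1.7901
1/(1 + e^{-1.7901}) = 0.8569
P = 0.20 + 0.80 × 0.8569 = 0.8856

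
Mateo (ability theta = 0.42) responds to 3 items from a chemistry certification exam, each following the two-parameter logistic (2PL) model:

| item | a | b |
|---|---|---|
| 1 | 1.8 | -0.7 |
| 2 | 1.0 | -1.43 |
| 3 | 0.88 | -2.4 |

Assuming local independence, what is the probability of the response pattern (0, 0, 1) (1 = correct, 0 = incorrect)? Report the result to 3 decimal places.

P(theta) = 1 / (1 + exp(−a(theta − b)))
P_1 = 1/(1+e^{-2.0160}) = 0.8825
P_2 = 1/(1+e^{-1.8500}) = 0.8641
P_3 = 1/(1+e^{-2.4816}) = 0.9228
L = (1−P_1) × (1−P_2) × P_3 = 0.1175 × 0.1359 × 0.9228 = 0.01474

0.015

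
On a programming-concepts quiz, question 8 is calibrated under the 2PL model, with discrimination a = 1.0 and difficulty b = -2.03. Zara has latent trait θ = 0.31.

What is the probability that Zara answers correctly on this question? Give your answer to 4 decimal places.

0.9121

P(θ) = 1 / (1 + exp(−a(θ − b)))
Exponent: 1.0 × (0.31 − (-2.03)) = 2.3400
1/(1 + e^{-2.3400}) = 0.9121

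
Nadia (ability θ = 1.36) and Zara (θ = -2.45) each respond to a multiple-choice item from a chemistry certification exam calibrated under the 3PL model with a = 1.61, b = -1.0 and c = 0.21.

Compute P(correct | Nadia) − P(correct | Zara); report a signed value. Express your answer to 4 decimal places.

P(θ) = c + (1 − c) · 1 / (1 + exp(−a(θ − b)))
P(Nadia) = 0.9827  [exponent 3.7996]
P(Zara) = 0.2798  [exponent -2.3345]
Difference = 0.9827 − 0.2798 = 0.7029

0.7029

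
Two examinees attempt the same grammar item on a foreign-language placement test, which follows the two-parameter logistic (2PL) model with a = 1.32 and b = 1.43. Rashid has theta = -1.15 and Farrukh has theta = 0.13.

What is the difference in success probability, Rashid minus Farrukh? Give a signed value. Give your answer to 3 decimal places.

-0.120

P(theta) = 1 / (1 + exp(−a(theta − b)))
P(Rashid) = 0.0321  [exponent -3.4056]
P(Farrukh) = 0.1524  [exponent -1.7160]
Difference = 0.0321 − 0.1524 = -0.1203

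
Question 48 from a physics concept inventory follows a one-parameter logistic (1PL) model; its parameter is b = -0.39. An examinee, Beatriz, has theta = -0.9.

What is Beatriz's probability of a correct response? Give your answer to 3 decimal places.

0.375

P(theta) = 1 / (1 + exp(−(theta − b)))
Exponent: (-0.9 − (-0.39)) = -0.5100
1/(1 + e^{0.5100}) = 0.3752
P = 0.3752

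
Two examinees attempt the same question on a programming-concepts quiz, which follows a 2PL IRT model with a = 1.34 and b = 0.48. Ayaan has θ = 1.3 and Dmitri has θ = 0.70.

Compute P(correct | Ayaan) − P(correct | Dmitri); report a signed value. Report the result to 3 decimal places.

0.177

P(θ) = 1 / (1 + exp(−a(θ − b)))
P(Ayaan) = 0.7500  [exponent 1.0988]
P(Dmitri) = 0.5732  [exponent 0.2948]
Difference = 0.7500 − 0.5732 = 0.1769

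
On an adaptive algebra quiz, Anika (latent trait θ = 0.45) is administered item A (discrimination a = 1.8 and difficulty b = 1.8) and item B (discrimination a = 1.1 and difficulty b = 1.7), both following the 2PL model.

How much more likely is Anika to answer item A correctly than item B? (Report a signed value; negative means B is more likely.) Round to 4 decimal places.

-0.1209

P(θ) = 1 / (1 + exp(−a(θ − b)))
P_A = 0.0809
P_B = 0.2018
P_A − P_B = -0.1209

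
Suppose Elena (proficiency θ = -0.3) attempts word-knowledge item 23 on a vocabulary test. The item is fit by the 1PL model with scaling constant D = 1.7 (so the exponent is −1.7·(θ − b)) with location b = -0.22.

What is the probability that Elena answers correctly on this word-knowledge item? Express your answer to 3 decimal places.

0.466

P(θ) = 1 / (1 + exp(−D·(θ − b)))
Exponent: 1.7 × (-0.3 − (-0.22)) = -0.1360
1/(1 + e^{0.1360}) = 0.4661
P = 0.4661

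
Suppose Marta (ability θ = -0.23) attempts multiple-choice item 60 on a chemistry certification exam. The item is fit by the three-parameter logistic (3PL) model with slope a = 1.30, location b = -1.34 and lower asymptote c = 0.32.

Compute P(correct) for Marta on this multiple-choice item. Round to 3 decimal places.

P(θ) = c + (1 − c) · 1 / (1 + exp(−a(θ − b)))
Exponent: 1.30 × (-0.23 − (-1.34)) = 1.4430
1/(1 + e^{-1.4430}) = 0.8089
P = 0.32 + 0.68 × 0.8089 = 0.8701

0.870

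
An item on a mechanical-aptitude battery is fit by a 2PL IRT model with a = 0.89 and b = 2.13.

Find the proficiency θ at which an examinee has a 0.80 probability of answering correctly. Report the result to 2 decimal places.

P(θ) = 1 / (1 + exp(−a(θ − b)))
logit = ln(0.8000/0.2000) = 1.3863
θ = b + logit/(a) = 2.13 + 1.3863/0.8900 = 3.6876

3.69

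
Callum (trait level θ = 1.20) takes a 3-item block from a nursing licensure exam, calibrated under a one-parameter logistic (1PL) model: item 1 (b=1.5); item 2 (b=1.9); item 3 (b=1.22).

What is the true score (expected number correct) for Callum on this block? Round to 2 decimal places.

1.25

P(θ) = 1 / (1 + exp(−(θ − b)))
P_1 = 1/(1+e^{0.3000}) = 0.4256
P_2 = 1/(1+e^{0.7000}) = 0.3318
P_3 = 1/(1+e^{0.0200}) = 0.4950
E[score] = 0.4256 + 0.3318 + 0.4950 = 1.2524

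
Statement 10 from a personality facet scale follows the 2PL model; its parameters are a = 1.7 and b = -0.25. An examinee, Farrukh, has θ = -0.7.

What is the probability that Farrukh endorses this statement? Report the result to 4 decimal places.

P(θ) = 1 / (1 + exp(−a(θ − b)))
Exponent: 1.7 × (-0.7 − (-0.25)) = -0.7650
1/(1 + e^{0.7650}) = 0.3176

0.3176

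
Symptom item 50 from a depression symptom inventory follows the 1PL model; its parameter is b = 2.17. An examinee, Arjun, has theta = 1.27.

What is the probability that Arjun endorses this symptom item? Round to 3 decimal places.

0.289

P(theta) = 1 / (1 + exp(−(theta − b)))
Exponent: (1.27 − 2.17) = -0.9000
1/(1 + e^{0.9000}) = 0.2891
P = 0.2891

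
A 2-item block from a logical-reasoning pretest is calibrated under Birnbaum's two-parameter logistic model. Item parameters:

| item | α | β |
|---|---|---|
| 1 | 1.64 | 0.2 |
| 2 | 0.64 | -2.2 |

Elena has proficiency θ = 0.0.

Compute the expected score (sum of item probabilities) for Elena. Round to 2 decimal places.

P(θ) = 1 / (1 + exp(−α(θ − β)))
P_1 = 1/(1+e^{0.3280}) = 0.4187
P_2 = 1/(1+e^{-1.4080}) = 0.8035
E[score] = 0.4187 + 0.8035 = 1.2222

1.22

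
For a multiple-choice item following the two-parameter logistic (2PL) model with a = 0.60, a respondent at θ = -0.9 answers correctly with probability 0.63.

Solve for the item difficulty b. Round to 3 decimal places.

-1.787

P(θ) = 1 / (1 + exp(−a(θ − b)))
logit(0.63) = ln(0.63/0.37) = 0.5322
b = θ − logit/(a) = -0.9 − 0.5322/0.6000 = -1.7870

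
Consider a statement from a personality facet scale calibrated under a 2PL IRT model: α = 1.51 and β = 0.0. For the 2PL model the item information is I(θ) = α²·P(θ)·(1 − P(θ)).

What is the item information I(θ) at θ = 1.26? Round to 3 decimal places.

P = 1/(1+e^{-1.9026}) = 0.8702
P(1−P) = 0.8702 × 0.1298 = 0.1130
I = α² × P(1−P) = 1.51² × 0.1130 = 0.25757

0.258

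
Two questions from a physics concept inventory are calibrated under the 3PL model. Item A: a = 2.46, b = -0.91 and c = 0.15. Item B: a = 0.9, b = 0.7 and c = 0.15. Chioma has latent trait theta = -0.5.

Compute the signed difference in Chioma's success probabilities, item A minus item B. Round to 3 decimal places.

0.407

P(theta) = c + (1 − c) · 1 / (1 + exp(−a(theta − b)))
P_A = 0.7728
P_B = 0.3655
P_A − P_B = 0.4074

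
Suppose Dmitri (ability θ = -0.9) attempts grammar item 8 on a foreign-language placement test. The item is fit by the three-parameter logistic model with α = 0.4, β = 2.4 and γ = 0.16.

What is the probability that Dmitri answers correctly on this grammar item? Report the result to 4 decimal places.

P(θ) = γ + (1 − γ) · 1 / (1 + exp(−α(θ − β)))
Exponent: 0.4 × (-0.9 − 2.4) = -1.3200
1/(1 + e^{1.3200}) = 0.2108
P = 0.16 + 0.84 × 0.2108 = 0.3371

0.3371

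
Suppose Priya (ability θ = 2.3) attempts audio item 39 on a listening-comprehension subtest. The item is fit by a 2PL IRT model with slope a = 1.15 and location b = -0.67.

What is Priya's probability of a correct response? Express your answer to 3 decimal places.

P(θ) = 1 / (1 + exp(−a(θ − b)))
Exponent: 1.15 × (2.3 − (-0.67)) = 3.4155
1/(1 + e^{-3.4155}) = 0.9682

0.968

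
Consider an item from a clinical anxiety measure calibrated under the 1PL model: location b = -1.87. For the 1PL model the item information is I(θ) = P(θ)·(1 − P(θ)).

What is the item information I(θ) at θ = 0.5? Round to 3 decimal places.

P = 1/(1+e^{-2.3700}) = 0.9145
P(1−P) = 0.9145 × 0.0855 = 0.0782
I = P(1−P) = 0.07818

0.078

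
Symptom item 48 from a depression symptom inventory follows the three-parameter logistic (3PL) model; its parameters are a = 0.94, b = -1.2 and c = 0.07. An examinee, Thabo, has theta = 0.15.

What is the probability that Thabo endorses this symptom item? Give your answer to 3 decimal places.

P(theta) = c + (1 − c) · 1 / (1 + exp(−a(theta − b)))
Exponent: 0.94 × (0.15 − (-1.2)) = 1.2690
1/(1 + e^{-1.2690}) = 0.7806
P = 0.07 + 0.93 × 0.7806 = 0.7959

0.796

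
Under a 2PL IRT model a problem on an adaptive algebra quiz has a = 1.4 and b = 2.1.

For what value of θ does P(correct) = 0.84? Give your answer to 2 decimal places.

P(θ) = 1 / (1 + exp(−a(θ − b)))
logit = ln(0.8400/0.1600) = 1.6582
θ = b + logit/(a) = 2.1 + 1.6582/1.4000 = 3.2844

3.28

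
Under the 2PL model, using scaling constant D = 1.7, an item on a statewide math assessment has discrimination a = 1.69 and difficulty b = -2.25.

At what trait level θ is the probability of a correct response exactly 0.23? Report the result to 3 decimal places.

-2.671

P(θ) = 1 / (1 + exp(−D·a(θ − b)))
logit = ln(0.2300/0.7700) = -1.2083
θ = b + logit/(1.7·a) = -2.25 + (-1.2083)/2.8730 = -2.6706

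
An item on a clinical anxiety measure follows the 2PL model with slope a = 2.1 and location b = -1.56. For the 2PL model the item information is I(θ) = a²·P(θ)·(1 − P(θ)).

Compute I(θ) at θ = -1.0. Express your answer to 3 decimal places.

0.795

P = 1/(1+e^{-1.1760}) = 0.7642
P(1−P) = 0.7642 × 0.2358 = 0.1802
I = a² × P(1−P) = 2.1² × 0.1802 = 0.79461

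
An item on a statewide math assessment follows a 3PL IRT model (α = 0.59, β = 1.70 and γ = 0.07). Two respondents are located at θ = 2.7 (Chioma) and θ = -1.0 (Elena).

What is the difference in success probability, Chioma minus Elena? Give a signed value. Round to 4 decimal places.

0.4412

P(θ) = γ + (1 − γ) · 1 / (1 + exp(−α(θ − β)))
P(Chioma) = 0.6683  [exponent 0.5900]
P(Elena) = 0.2271  [exponent -1.5930]
Difference = 0.6683 − 0.2271 = 0.4412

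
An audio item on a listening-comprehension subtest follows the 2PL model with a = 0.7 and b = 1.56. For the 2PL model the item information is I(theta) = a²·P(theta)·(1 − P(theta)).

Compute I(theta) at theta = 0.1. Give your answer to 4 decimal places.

P = 1/(1+e^{1.0220}) = 0.2646
P(1−P) = 0.2646 × 0.7354 = 0.1946
I = a² × P(1−P) = 0.7² × 0.1946 = 0.09536

0.0954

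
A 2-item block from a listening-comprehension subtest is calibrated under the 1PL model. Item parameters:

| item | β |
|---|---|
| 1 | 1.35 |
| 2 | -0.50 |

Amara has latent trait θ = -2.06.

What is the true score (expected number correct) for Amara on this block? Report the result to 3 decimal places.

P(θ) = 1 / (1 + exp(−(θ − β)))
P_1 = 1/(1+e^{3.4100}) = 0.0320
P_2 = 1/(1+e^{1.5600}) = 0.1736
E[score] = 0.0320 + 0.1736 = 0.2056

0.206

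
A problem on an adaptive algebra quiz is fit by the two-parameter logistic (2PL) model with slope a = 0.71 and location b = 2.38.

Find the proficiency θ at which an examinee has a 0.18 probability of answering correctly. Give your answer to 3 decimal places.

0.244

P(θ) = 1 / (1 + exp(−a(θ − b)))
logit = ln(0.1800/0.8200) = -1.5163
θ = b + logit/(a) = 2.38 + (-1.5163)/0.7100 = 0.2443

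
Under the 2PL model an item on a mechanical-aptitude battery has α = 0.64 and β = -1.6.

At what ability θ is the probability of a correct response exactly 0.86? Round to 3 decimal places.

P(θ) = 1 / (1 + exp(−α(θ − β)))
logit = ln(0.8600/0.1400) = 1.8153
θ = β + logit/(α) = -1.6 + 1.8153/0.6400 = 1.2364

1.236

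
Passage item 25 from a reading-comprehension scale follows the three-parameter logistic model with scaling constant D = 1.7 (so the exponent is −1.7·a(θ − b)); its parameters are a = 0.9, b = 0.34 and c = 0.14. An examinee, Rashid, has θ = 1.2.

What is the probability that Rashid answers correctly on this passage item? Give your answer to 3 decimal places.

P(θ) = c + (1 − c) · 1 / (1 + exp(−D·a(θ − b)))
Exponent: 1.7 × 0.9 × (1.2 − 0.34) = 1.3158
1/(1 + e^{-1.3158}) = 0.7885
P = 0.14 + 0.86 × 0.7885 = 0.8181

0.818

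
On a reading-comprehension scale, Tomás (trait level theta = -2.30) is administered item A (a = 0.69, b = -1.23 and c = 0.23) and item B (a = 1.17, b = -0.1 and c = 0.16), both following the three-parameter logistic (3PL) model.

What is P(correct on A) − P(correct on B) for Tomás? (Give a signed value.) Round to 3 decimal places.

0.260

P(theta) = c + (1 − c) · 1 / (1 + exp(−a(theta − b)))
P_A = 0.4790
P_B = 0.2195
P_A − P_B = 0.2595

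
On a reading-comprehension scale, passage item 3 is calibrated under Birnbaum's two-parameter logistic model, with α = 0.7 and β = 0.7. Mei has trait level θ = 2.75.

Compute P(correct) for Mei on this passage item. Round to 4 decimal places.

P(θ) = 1 / (1 + exp(−α(θ − β)))
Exponent: 0.7 × (2.75 − 0.7) = 1.4350
1/(1 + e^{-1.4350}) = 0.8077

0.8077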